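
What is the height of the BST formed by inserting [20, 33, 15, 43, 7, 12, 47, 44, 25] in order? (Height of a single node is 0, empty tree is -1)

Insertion order: [20, 33, 15, 43, 7, 12, 47, 44, 25]
Tree (level-order array): [20, 15, 33, 7, None, 25, 43, None, 12, None, None, None, 47, None, None, 44]
Compute height bottom-up (empty subtree = -1):
  height(12) = 1 + max(-1, -1) = 0
  height(7) = 1 + max(-1, 0) = 1
  height(15) = 1 + max(1, -1) = 2
  height(25) = 1 + max(-1, -1) = 0
  height(44) = 1 + max(-1, -1) = 0
  height(47) = 1 + max(0, -1) = 1
  height(43) = 1 + max(-1, 1) = 2
  height(33) = 1 + max(0, 2) = 3
  height(20) = 1 + max(2, 3) = 4
Height = 4


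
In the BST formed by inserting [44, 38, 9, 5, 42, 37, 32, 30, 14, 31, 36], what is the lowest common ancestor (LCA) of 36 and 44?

Tree insertion order: [44, 38, 9, 5, 42, 37, 32, 30, 14, 31, 36]
Tree (level-order array): [44, 38, None, 9, 42, 5, 37, None, None, None, None, 32, None, 30, 36, 14, 31]
In a BST, the LCA of p=36, q=44 is the first node v on the
root-to-leaf path with p <= v <= q (go left if both < v, right if both > v).
Walk from root:
  at 44: 36 <= 44 <= 44, this is the LCA
LCA = 44


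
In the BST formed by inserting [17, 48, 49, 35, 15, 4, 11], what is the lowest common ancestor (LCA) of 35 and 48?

Tree insertion order: [17, 48, 49, 35, 15, 4, 11]
Tree (level-order array): [17, 15, 48, 4, None, 35, 49, None, 11]
In a BST, the LCA of p=35, q=48 is the first node v on the
root-to-leaf path with p <= v <= q (go left if both < v, right if both > v).
Walk from root:
  at 17: both 35 and 48 > 17, go right
  at 48: 35 <= 48 <= 48, this is the LCA
LCA = 48


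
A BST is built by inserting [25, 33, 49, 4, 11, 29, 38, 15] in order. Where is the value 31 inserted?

Starting tree (level order): [25, 4, 33, None, 11, 29, 49, None, 15, None, None, 38]
Insertion path: 25 -> 33 -> 29
Result: insert 31 as right child of 29
Final tree (level order): [25, 4, 33, None, 11, 29, 49, None, 15, None, 31, 38]


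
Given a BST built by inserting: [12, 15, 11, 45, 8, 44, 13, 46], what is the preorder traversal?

Tree insertion order: [12, 15, 11, 45, 8, 44, 13, 46]
Tree (level-order array): [12, 11, 15, 8, None, 13, 45, None, None, None, None, 44, 46]
Preorder traversal: [12, 11, 8, 15, 13, 45, 44, 46]


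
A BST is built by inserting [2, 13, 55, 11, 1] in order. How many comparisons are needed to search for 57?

Search path for 57: 2 -> 13 -> 55
Found: False
Comparisons: 3


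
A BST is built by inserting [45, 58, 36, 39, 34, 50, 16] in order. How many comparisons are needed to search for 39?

Search path for 39: 45 -> 36 -> 39
Found: True
Comparisons: 3


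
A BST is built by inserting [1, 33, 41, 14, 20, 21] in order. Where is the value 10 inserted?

Starting tree (level order): [1, None, 33, 14, 41, None, 20, None, None, None, 21]
Insertion path: 1 -> 33 -> 14
Result: insert 10 as left child of 14
Final tree (level order): [1, None, 33, 14, 41, 10, 20, None, None, None, None, None, 21]


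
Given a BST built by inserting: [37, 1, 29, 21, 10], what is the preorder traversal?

Tree insertion order: [37, 1, 29, 21, 10]
Tree (level-order array): [37, 1, None, None, 29, 21, None, 10]
Preorder traversal: [37, 1, 29, 21, 10]


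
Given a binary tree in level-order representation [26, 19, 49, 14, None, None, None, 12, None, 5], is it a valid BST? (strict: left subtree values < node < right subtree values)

Level-order array: [26, 19, 49, 14, None, None, None, 12, None, 5]
Validate using subtree bounds (lo, hi): at each node, require lo < value < hi,
then recurse left with hi=value and right with lo=value.
Preorder trace (stopping at first violation):
  at node 26 with bounds (-inf, +inf): OK
  at node 19 with bounds (-inf, 26): OK
  at node 14 with bounds (-inf, 19): OK
  at node 12 with bounds (-inf, 14): OK
  at node 5 with bounds (-inf, 12): OK
  at node 49 with bounds (26, +inf): OK
No violation found at any node.
Result: Valid BST


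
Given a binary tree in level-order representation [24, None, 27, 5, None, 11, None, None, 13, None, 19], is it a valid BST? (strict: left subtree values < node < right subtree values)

Level-order array: [24, None, 27, 5, None, 11, None, None, 13, None, 19]
Validate using subtree bounds (lo, hi): at each node, require lo < value < hi,
then recurse left with hi=value and right with lo=value.
Preorder trace (stopping at first violation):
  at node 24 with bounds (-inf, +inf): OK
  at node 27 with bounds (24, +inf): OK
  at node 5 with bounds (24, 27): VIOLATION
Node 5 violates its bound: not (24 < 5 < 27).
Result: Not a valid BST


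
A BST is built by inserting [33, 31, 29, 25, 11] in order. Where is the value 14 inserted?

Starting tree (level order): [33, 31, None, 29, None, 25, None, 11]
Insertion path: 33 -> 31 -> 29 -> 25 -> 11
Result: insert 14 as right child of 11
Final tree (level order): [33, 31, None, 29, None, 25, None, 11, None, None, 14]


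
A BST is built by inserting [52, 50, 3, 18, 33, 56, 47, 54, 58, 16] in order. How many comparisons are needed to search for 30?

Search path for 30: 52 -> 50 -> 3 -> 18 -> 33
Found: False
Comparisons: 5


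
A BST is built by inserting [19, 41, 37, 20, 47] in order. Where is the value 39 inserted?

Starting tree (level order): [19, None, 41, 37, 47, 20]
Insertion path: 19 -> 41 -> 37
Result: insert 39 as right child of 37
Final tree (level order): [19, None, 41, 37, 47, 20, 39]


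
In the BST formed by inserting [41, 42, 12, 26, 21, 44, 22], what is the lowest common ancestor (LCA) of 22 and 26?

Tree insertion order: [41, 42, 12, 26, 21, 44, 22]
Tree (level-order array): [41, 12, 42, None, 26, None, 44, 21, None, None, None, None, 22]
In a BST, the LCA of p=22, q=26 is the first node v on the
root-to-leaf path with p <= v <= q (go left if both < v, right if both > v).
Walk from root:
  at 41: both 22 and 26 < 41, go left
  at 12: both 22 and 26 > 12, go right
  at 26: 22 <= 26 <= 26, this is the LCA
LCA = 26


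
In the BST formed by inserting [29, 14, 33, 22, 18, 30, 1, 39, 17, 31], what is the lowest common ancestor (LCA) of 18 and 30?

Tree insertion order: [29, 14, 33, 22, 18, 30, 1, 39, 17, 31]
Tree (level-order array): [29, 14, 33, 1, 22, 30, 39, None, None, 18, None, None, 31, None, None, 17]
In a BST, the LCA of p=18, q=30 is the first node v on the
root-to-leaf path with p <= v <= q (go left if both < v, right if both > v).
Walk from root:
  at 29: 18 <= 29 <= 30, this is the LCA
LCA = 29


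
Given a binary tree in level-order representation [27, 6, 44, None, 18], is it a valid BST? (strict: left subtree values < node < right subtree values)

Level-order array: [27, 6, 44, None, 18]
Validate using subtree bounds (lo, hi): at each node, require lo < value < hi,
then recurse left with hi=value and right with lo=value.
Preorder trace (stopping at first violation):
  at node 27 with bounds (-inf, +inf): OK
  at node 6 with bounds (-inf, 27): OK
  at node 18 with bounds (6, 27): OK
  at node 44 with bounds (27, +inf): OK
No violation found at any node.
Result: Valid BST


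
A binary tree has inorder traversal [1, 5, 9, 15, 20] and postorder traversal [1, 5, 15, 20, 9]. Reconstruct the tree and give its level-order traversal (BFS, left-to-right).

Inorder:   [1, 5, 9, 15, 20]
Postorder: [1, 5, 15, 20, 9]
Algorithm: postorder visits root last, so walk postorder right-to-left;
each value is the root of the current inorder slice — split it at that
value, recurse on the right subtree first, then the left.
Recursive splits:
  root=9; inorder splits into left=[1, 5], right=[15, 20]
  root=20; inorder splits into left=[15], right=[]
  root=15; inorder splits into left=[], right=[]
  root=5; inorder splits into left=[1], right=[]
  root=1; inorder splits into left=[], right=[]
Reconstructed level-order: [9, 5, 20, 1, 15]


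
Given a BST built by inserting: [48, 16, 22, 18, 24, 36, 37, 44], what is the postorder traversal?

Tree insertion order: [48, 16, 22, 18, 24, 36, 37, 44]
Tree (level-order array): [48, 16, None, None, 22, 18, 24, None, None, None, 36, None, 37, None, 44]
Postorder traversal: [18, 44, 37, 36, 24, 22, 16, 48]


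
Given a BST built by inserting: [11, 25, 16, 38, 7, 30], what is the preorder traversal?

Tree insertion order: [11, 25, 16, 38, 7, 30]
Tree (level-order array): [11, 7, 25, None, None, 16, 38, None, None, 30]
Preorder traversal: [11, 7, 25, 16, 38, 30]


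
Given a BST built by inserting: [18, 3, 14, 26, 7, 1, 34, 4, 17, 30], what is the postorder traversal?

Tree insertion order: [18, 3, 14, 26, 7, 1, 34, 4, 17, 30]
Tree (level-order array): [18, 3, 26, 1, 14, None, 34, None, None, 7, 17, 30, None, 4]
Postorder traversal: [1, 4, 7, 17, 14, 3, 30, 34, 26, 18]


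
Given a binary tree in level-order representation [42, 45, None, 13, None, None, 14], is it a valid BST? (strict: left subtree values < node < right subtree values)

Level-order array: [42, 45, None, 13, None, None, 14]
Validate using subtree bounds (lo, hi): at each node, require lo < value < hi,
then recurse left with hi=value and right with lo=value.
Preorder trace (stopping at first violation):
  at node 42 with bounds (-inf, +inf): OK
  at node 45 with bounds (-inf, 42): VIOLATION
Node 45 violates its bound: not (-inf < 45 < 42).
Result: Not a valid BST


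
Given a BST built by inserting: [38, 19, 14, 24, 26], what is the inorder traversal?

Tree insertion order: [38, 19, 14, 24, 26]
Tree (level-order array): [38, 19, None, 14, 24, None, None, None, 26]
Inorder traversal: [14, 19, 24, 26, 38]


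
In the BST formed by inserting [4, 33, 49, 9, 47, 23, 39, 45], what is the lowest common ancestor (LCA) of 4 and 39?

Tree insertion order: [4, 33, 49, 9, 47, 23, 39, 45]
Tree (level-order array): [4, None, 33, 9, 49, None, 23, 47, None, None, None, 39, None, None, 45]
In a BST, the LCA of p=4, q=39 is the first node v on the
root-to-leaf path with p <= v <= q (go left if both < v, right if both > v).
Walk from root:
  at 4: 4 <= 4 <= 39, this is the LCA
LCA = 4


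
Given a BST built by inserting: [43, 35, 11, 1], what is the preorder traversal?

Tree insertion order: [43, 35, 11, 1]
Tree (level-order array): [43, 35, None, 11, None, 1]
Preorder traversal: [43, 35, 11, 1]


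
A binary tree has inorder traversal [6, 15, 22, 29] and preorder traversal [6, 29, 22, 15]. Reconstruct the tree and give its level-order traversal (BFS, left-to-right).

Inorder:  [6, 15, 22, 29]
Preorder: [6, 29, 22, 15]
Algorithm: preorder visits root first, so consume preorder in order;
for each root, split the current inorder slice at that value into
left-subtree inorder and right-subtree inorder, then recurse.
Recursive splits:
  root=6; inorder splits into left=[], right=[15, 22, 29]
  root=29; inorder splits into left=[15, 22], right=[]
  root=22; inorder splits into left=[15], right=[]
  root=15; inorder splits into left=[], right=[]
Reconstructed level-order: [6, 29, 22, 15]


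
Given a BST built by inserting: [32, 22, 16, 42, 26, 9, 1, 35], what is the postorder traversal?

Tree insertion order: [32, 22, 16, 42, 26, 9, 1, 35]
Tree (level-order array): [32, 22, 42, 16, 26, 35, None, 9, None, None, None, None, None, 1]
Postorder traversal: [1, 9, 16, 26, 22, 35, 42, 32]


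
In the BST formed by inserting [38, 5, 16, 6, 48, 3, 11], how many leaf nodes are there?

Tree built from: [38, 5, 16, 6, 48, 3, 11]
Tree (level-order array): [38, 5, 48, 3, 16, None, None, None, None, 6, None, None, 11]
Rule: A leaf has 0 children.
Per-node child counts:
  node 38: 2 child(ren)
  node 5: 2 child(ren)
  node 3: 0 child(ren)
  node 16: 1 child(ren)
  node 6: 1 child(ren)
  node 11: 0 child(ren)
  node 48: 0 child(ren)
Matching nodes: [3, 11, 48]
Count of leaf nodes: 3


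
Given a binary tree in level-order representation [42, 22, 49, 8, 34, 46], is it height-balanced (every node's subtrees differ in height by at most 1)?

Tree (level-order array): [42, 22, 49, 8, 34, 46]
Definition: a tree is height-balanced if, at every node, |h(left) - h(right)| <= 1 (empty subtree has height -1).
Bottom-up per-node check:
  node 8: h_left=-1, h_right=-1, diff=0 [OK], height=0
  node 34: h_left=-1, h_right=-1, diff=0 [OK], height=0
  node 22: h_left=0, h_right=0, diff=0 [OK], height=1
  node 46: h_left=-1, h_right=-1, diff=0 [OK], height=0
  node 49: h_left=0, h_right=-1, diff=1 [OK], height=1
  node 42: h_left=1, h_right=1, diff=0 [OK], height=2
All nodes satisfy the balance condition.
Result: Balanced


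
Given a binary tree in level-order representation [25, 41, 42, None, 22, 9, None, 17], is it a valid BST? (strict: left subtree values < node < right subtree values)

Level-order array: [25, 41, 42, None, 22, 9, None, 17]
Validate using subtree bounds (lo, hi): at each node, require lo < value < hi,
then recurse left with hi=value and right with lo=value.
Preorder trace (stopping at first violation):
  at node 25 with bounds (-inf, +inf): OK
  at node 41 with bounds (-inf, 25): VIOLATION
Node 41 violates its bound: not (-inf < 41 < 25).
Result: Not a valid BST


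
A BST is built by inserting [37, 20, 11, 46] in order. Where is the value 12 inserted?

Starting tree (level order): [37, 20, 46, 11]
Insertion path: 37 -> 20 -> 11
Result: insert 12 as right child of 11
Final tree (level order): [37, 20, 46, 11, None, None, None, None, 12]


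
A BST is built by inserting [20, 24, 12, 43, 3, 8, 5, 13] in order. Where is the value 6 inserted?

Starting tree (level order): [20, 12, 24, 3, 13, None, 43, None, 8, None, None, None, None, 5]
Insertion path: 20 -> 12 -> 3 -> 8 -> 5
Result: insert 6 as right child of 5
Final tree (level order): [20, 12, 24, 3, 13, None, 43, None, 8, None, None, None, None, 5, None, None, 6]


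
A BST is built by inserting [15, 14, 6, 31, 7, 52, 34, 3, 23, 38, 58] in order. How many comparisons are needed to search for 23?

Search path for 23: 15 -> 31 -> 23
Found: True
Comparisons: 3


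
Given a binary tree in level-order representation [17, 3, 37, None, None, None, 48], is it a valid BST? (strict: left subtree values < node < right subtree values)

Level-order array: [17, 3, 37, None, None, None, 48]
Validate using subtree bounds (lo, hi): at each node, require lo < value < hi,
then recurse left with hi=value and right with lo=value.
Preorder trace (stopping at first violation):
  at node 17 with bounds (-inf, +inf): OK
  at node 3 with bounds (-inf, 17): OK
  at node 37 with bounds (17, +inf): OK
  at node 48 with bounds (37, +inf): OK
No violation found at any node.
Result: Valid BST


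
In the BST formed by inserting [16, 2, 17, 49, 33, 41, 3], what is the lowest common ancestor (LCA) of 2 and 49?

Tree insertion order: [16, 2, 17, 49, 33, 41, 3]
Tree (level-order array): [16, 2, 17, None, 3, None, 49, None, None, 33, None, None, 41]
In a BST, the LCA of p=2, q=49 is the first node v on the
root-to-leaf path with p <= v <= q (go left if both < v, right if both > v).
Walk from root:
  at 16: 2 <= 16 <= 49, this is the LCA
LCA = 16


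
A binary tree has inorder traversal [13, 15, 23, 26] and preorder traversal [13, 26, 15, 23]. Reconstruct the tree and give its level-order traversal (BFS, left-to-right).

Inorder:  [13, 15, 23, 26]
Preorder: [13, 26, 15, 23]
Algorithm: preorder visits root first, so consume preorder in order;
for each root, split the current inorder slice at that value into
left-subtree inorder and right-subtree inorder, then recurse.
Recursive splits:
  root=13; inorder splits into left=[], right=[15, 23, 26]
  root=26; inorder splits into left=[15, 23], right=[]
  root=15; inorder splits into left=[], right=[23]
  root=23; inorder splits into left=[], right=[]
Reconstructed level-order: [13, 26, 15, 23]


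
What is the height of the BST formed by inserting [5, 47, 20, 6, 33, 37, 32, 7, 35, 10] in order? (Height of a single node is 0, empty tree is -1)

Insertion order: [5, 47, 20, 6, 33, 37, 32, 7, 35, 10]
Tree (level-order array): [5, None, 47, 20, None, 6, 33, None, 7, 32, 37, None, 10, None, None, 35]
Compute height bottom-up (empty subtree = -1):
  height(10) = 1 + max(-1, -1) = 0
  height(7) = 1 + max(-1, 0) = 1
  height(6) = 1 + max(-1, 1) = 2
  height(32) = 1 + max(-1, -1) = 0
  height(35) = 1 + max(-1, -1) = 0
  height(37) = 1 + max(0, -1) = 1
  height(33) = 1 + max(0, 1) = 2
  height(20) = 1 + max(2, 2) = 3
  height(47) = 1 + max(3, -1) = 4
  height(5) = 1 + max(-1, 4) = 5
Height = 5


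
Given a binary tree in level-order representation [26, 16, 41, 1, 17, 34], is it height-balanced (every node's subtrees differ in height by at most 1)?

Tree (level-order array): [26, 16, 41, 1, 17, 34]
Definition: a tree is height-balanced if, at every node, |h(left) - h(right)| <= 1 (empty subtree has height -1).
Bottom-up per-node check:
  node 1: h_left=-1, h_right=-1, diff=0 [OK], height=0
  node 17: h_left=-1, h_right=-1, diff=0 [OK], height=0
  node 16: h_left=0, h_right=0, diff=0 [OK], height=1
  node 34: h_left=-1, h_right=-1, diff=0 [OK], height=0
  node 41: h_left=0, h_right=-1, diff=1 [OK], height=1
  node 26: h_left=1, h_right=1, diff=0 [OK], height=2
All nodes satisfy the balance condition.
Result: Balanced


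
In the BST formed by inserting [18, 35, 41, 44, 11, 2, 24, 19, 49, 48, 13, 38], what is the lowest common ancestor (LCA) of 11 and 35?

Tree insertion order: [18, 35, 41, 44, 11, 2, 24, 19, 49, 48, 13, 38]
Tree (level-order array): [18, 11, 35, 2, 13, 24, 41, None, None, None, None, 19, None, 38, 44, None, None, None, None, None, 49, 48]
In a BST, the LCA of p=11, q=35 is the first node v on the
root-to-leaf path with p <= v <= q (go left if both < v, right if both > v).
Walk from root:
  at 18: 11 <= 18 <= 35, this is the LCA
LCA = 18


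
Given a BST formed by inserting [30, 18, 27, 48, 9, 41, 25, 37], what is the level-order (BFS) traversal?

Tree insertion order: [30, 18, 27, 48, 9, 41, 25, 37]
Tree (level-order array): [30, 18, 48, 9, 27, 41, None, None, None, 25, None, 37]
BFS from the root, enqueuing left then right child of each popped node:
  queue [30] -> pop 30, enqueue [18, 48], visited so far: [30]
  queue [18, 48] -> pop 18, enqueue [9, 27], visited so far: [30, 18]
  queue [48, 9, 27] -> pop 48, enqueue [41], visited so far: [30, 18, 48]
  queue [9, 27, 41] -> pop 9, enqueue [none], visited so far: [30, 18, 48, 9]
  queue [27, 41] -> pop 27, enqueue [25], visited so far: [30, 18, 48, 9, 27]
  queue [41, 25] -> pop 41, enqueue [37], visited so far: [30, 18, 48, 9, 27, 41]
  queue [25, 37] -> pop 25, enqueue [none], visited so far: [30, 18, 48, 9, 27, 41, 25]
  queue [37] -> pop 37, enqueue [none], visited so far: [30, 18, 48, 9, 27, 41, 25, 37]
Result: [30, 18, 48, 9, 27, 41, 25, 37]


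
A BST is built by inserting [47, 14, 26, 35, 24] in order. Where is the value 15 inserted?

Starting tree (level order): [47, 14, None, None, 26, 24, 35]
Insertion path: 47 -> 14 -> 26 -> 24
Result: insert 15 as left child of 24
Final tree (level order): [47, 14, None, None, 26, 24, 35, 15]


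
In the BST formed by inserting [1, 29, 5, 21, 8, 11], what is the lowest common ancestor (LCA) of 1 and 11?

Tree insertion order: [1, 29, 5, 21, 8, 11]
Tree (level-order array): [1, None, 29, 5, None, None, 21, 8, None, None, 11]
In a BST, the LCA of p=1, q=11 is the first node v on the
root-to-leaf path with p <= v <= q (go left if both < v, right if both > v).
Walk from root:
  at 1: 1 <= 1 <= 11, this is the LCA
LCA = 1


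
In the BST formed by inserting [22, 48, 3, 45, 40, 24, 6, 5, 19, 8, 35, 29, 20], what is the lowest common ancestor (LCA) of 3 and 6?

Tree insertion order: [22, 48, 3, 45, 40, 24, 6, 5, 19, 8, 35, 29, 20]
Tree (level-order array): [22, 3, 48, None, 6, 45, None, 5, 19, 40, None, None, None, 8, 20, 24, None, None, None, None, None, None, 35, 29]
In a BST, the LCA of p=3, q=6 is the first node v on the
root-to-leaf path with p <= v <= q (go left if both < v, right if both > v).
Walk from root:
  at 22: both 3 and 6 < 22, go left
  at 3: 3 <= 3 <= 6, this is the LCA
LCA = 3


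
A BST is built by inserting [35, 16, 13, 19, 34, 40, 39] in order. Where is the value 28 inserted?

Starting tree (level order): [35, 16, 40, 13, 19, 39, None, None, None, None, 34]
Insertion path: 35 -> 16 -> 19 -> 34
Result: insert 28 as left child of 34
Final tree (level order): [35, 16, 40, 13, 19, 39, None, None, None, None, 34, None, None, 28]


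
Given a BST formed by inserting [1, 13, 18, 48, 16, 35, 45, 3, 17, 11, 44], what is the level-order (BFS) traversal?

Tree insertion order: [1, 13, 18, 48, 16, 35, 45, 3, 17, 11, 44]
Tree (level-order array): [1, None, 13, 3, 18, None, 11, 16, 48, None, None, None, 17, 35, None, None, None, None, 45, 44]
BFS from the root, enqueuing left then right child of each popped node:
  queue [1] -> pop 1, enqueue [13], visited so far: [1]
  queue [13] -> pop 13, enqueue [3, 18], visited so far: [1, 13]
  queue [3, 18] -> pop 3, enqueue [11], visited so far: [1, 13, 3]
  queue [18, 11] -> pop 18, enqueue [16, 48], visited so far: [1, 13, 3, 18]
  queue [11, 16, 48] -> pop 11, enqueue [none], visited so far: [1, 13, 3, 18, 11]
  queue [16, 48] -> pop 16, enqueue [17], visited so far: [1, 13, 3, 18, 11, 16]
  queue [48, 17] -> pop 48, enqueue [35], visited so far: [1, 13, 3, 18, 11, 16, 48]
  queue [17, 35] -> pop 17, enqueue [none], visited so far: [1, 13, 3, 18, 11, 16, 48, 17]
  queue [35] -> pop 35, enqueue [45], visited so far: [1, 13, 3, 18, 11, 16, 48, 17, 35]
  queue [45] -> pop 45, enqueue [44], visited so far: [1, 13, 3, 18, 11, 16, 48, 17, 35, 45]
  queue [44] -> pop 44, enqueue [none], visited so far: [1, 13, 3, 18, 11, 16, 48, 17, 35, 45, 44]
Result: [1, 13, 3, 18, 11, 16, 48, 17, 35, 45, 44]


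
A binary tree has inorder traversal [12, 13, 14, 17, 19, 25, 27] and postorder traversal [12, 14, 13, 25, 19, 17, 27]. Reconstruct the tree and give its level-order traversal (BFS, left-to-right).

Inorder:   [12, 13, 14, 17, 19, 25, 27]
Postorder: [12, 14, 13, 25, 19, 17, 27]
Algorithm: postorder visits root last, so walk postorder right-to-left;
each value is the root of the current inorder slice — split it at that
value, recurse on the right subtree first, then the left.
Recursive splits:
  root=27; inorder splits into left=[12, 13, 14, 17, 19, 25], right=[]
  root=17; inorder splits into left=[12, 13, 14], right=[19, 25]
  root=19; inorder splits into left=[], right=[25]
  root=25; inorder splits into left=[], right=[]
  root=13; inorder splits into left=[12], right=[14]
  root=14; inorder splits into left=[], right=[]
  root=12; inorder splits into left=[], right=[]
Reconstructed level-order: [27, 17, 13, 19, 12, 14, 25]


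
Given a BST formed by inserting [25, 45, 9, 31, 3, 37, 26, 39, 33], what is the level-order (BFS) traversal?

Tree insertion order: [25, 45, 9, 31, 3, 37, 26, 39, 33]
Tree (level-order array): [25, 9, 45, 3, None, 31, None, None, None, 26, 37, None, None, 33, 39]
BFS from the root, enqueuing left then right child of each popped node:
  queue [25] -> pop 25, enqueue [9, 45], visited so far: [25]
  queue [9, 45] -> pop 9, enqueue [3], visited so far: [25, 9]
  queue [45, 3] -> pop 45, enqueue [31], visited so far: [25, 9, 45]
  queue [3, 31] -> pop 3, enqueue [none], visited so far: [25, 9, 45, 3]
  queue [31] -> pop 31, enqueue [26, 37], visited so far: [25, 9, 45, 3, 31]
  queue [26, 37] -> pop 26, enqueue [none], visited so far: [25, 9, 45, 3, 31, 26]
  queue [37] -> pop 37, enqueue [33, 39], visited so far: [25, 9, 45, 3, 31, 26, 37]
  queue [33, 39] -> pop 33, enqueue [none], visited so far: [25, 9, 45, 3, 31, 26, 37, 33]
  queue [39] -> pop 39, enqueue [none], visited so far: [25, 9, 45, 3, 31, 26, 37, 33, 39]
Result: [25, 9, 45, 3, 31, 26, 37, 33, 39]


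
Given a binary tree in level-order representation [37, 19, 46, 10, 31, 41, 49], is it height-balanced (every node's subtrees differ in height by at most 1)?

Tree (level-order array): [37, 19, 46, 10, 31, 41, 49]
Definition: a tree is height-balanced if, at every node, |h(left) - h(right)| <= 1 (empty subtree has height -1).
Bottom-up per-node check:
  node 10: h_left=-1, h_right=-1, diff=0 [OK], height=0
  node 31: h_left=-1, h_right=-1, diff=0 [OK], height=0
  node 19: h_left=0, h_right=0, diff=0 [OK], height=1
  node 41: h_left=-1, h_right=-1, diff=0 [OK], height=0
  node 49: h_left=-1, h_right=-1, diff=0 [OK], height=0
  node 46: h_left=0, h_right=0, diff=0 [OK], height=1
  node 37: h_left=1, h_right=1, diff=0 [OK], height=2
All nodes satisfy the balance condition.
Result: Balanced


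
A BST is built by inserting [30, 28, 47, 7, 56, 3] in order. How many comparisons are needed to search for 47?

Search path for 47: 30 -> 47
Found: True
Comparisons: 2


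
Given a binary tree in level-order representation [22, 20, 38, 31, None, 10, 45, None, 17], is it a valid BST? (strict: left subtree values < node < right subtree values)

Level-order array: [22, 20, 38, 31, None, 10, 45, None, 17]
Validate using subtree bounds (lo, hi): at each node, require lo < value < hi,
then recurse left with hi=value and right with lo=value.
Preorder trace (stopping at first violation):
  at node 22 with bounds (-inf, +inf): OK
  at node 20 with bounds (-inf, 22): OK
  at node 31 with bounds (-inf, 20): VIOLATION
Node 31 violates its bound: not (-inf < 31 < 20).
Result: Not a valid BST


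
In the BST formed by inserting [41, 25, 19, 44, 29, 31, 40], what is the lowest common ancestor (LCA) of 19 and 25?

Tree insertion order: [41, 25, 19, 44, 29, 31, 40]
Tree (level-order array): [41, 25, 44, 19, 29, None, None, None, None, None, 31, None, 40]
In a BST, the LCA of p=19, q=25 is the first node v on the
root-to-leaf path with p <= v <= q (go left if both < v, right if both > v).
Walk from root:
  at 41: both 19 and 25 < 41, go left
  at 25: 19 <= 25 <= 25, this is the LCA
LCA = 25


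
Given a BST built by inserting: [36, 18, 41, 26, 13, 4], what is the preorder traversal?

Tree insertion order: [36, 18, 41, 26, 13, 4]
Tree (level-order array): [36, 18, 41, 13, 26, None, None, 4]
Preorder traversal: [36, 18, 13, 4, 26, 41]


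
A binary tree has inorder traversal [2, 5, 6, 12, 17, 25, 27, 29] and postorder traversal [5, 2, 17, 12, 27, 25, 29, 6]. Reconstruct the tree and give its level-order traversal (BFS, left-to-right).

Inorder:   [2, 5, 6, 12, 17, 25, 27, 29]
Postorder: [5, 2, 17, 12, 27, 25, 29, 6]
Algorithm: postorder visits root last, so walk postorder right-to-left;
each value is the root of the current inorder slice — split it at that
value, recurse on the right subtree first, then the left.
Recursive splits:
  root=6; inorder splits into left=[2, 5], right=[12, 17, 25, 27, 29]
  root=29; inorder splits into left=[12, 17, 25, 27], right=[]
  root=25; inorder splits into left=[12, 17], right=[27]
  root=27; inorder splits into left=[], right=[]
  root=12; inorder splits into left=[], right=[17]
  root=17; inorder splits into left=[], right=[]
  root=2; inorder splits into left=[], right=[5]
  root=5; inorder splits into left=[], right=[]
Reconstructed level-order: [6, 2, 29, 5, 25, 12, 27, 17]


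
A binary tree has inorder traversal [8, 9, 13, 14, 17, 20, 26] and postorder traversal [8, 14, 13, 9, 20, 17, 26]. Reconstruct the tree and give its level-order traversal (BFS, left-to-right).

Inorder:   [8, 9, 13, 14, 17, 20, 26]
Postorder: [8, 14, 13, 9, 20, 17, 26]
Algorithm: postorder visits root last, so walk postorder right-to-left;
each value is the root of the current inorder slice — split it at that
value, recurse on the right subtree first, then the left.
Recursive splits:
  root=26; inorder splits into left=[8, 9, 13, 14, 17, 20], right=[]
  root=17; inorder splits into left=[8, 9, 13, 14], right=[20]
  root=20; inorder splits into left=[], right=[]
  root=9; inorder splits into left=[8], right=[13, 14]
  root=13; inorder splits into left=[], right=[14]
  root=14; inorder splits into left=[], right=[]
  root=8; inorder splits into left=[], right=[]
Reconstructed level-order: [26, 17, 9, 20, 8, 13, 14]


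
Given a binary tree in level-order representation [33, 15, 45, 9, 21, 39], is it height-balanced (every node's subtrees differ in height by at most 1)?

Tree (level-order array): [33, 15, 45, 9, 21, 39]
Definition: a tree is height-balanced if, at every node, |h(left) - h(right)| <= 1 (empty subtree has height -1).
Bottom-up per-node check:
  node 9: h_left=-1, h_right=-1, diff=0 [OK], height=0
  node 21: h_left=-1, h_right=-1, diff=0 [OK], height=0
  node 15: h_left=0, h_right=0, diff=0 [OK], height=1
  node 39: h_left=-1, h_right=-1, diff=0 [OK], height=0
  node 45: h_left=0, h_right=-1, diff=1 [OK], height=1
  node 33: h_left=1, h_right=1, diff=0 [OK], height=2
All nodes satisfy the balance condition.
Result: Balanced


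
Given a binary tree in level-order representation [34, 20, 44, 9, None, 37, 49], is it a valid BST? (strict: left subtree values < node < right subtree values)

Level-order array: [34, 20, 44, 9, None, 37, 49]
Validate using subtree bounds (lo, hi): at each node, require lo < value < hi,
then recurse left with hi=value and right with lo=value.
Preorder trace (stopping at first violation):
  at node 34 with bounds (-inf, +inf): OK
  at node 20 with bounds (-inf, 34): OK
  at node 9 with bounds (-inf, 20): OK
  at node 44 with bounds (34, +inf): OK
  at node 37 with bounds (34, 44): OK
  at node 49 with bounds (44, +inf): OK
No violation found at any node.
Result: Valid BST


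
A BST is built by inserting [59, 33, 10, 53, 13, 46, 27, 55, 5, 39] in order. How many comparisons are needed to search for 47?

Search path for 47: 59 -> 33 -> 53 -> 46
Found: False
Comparisons: 4


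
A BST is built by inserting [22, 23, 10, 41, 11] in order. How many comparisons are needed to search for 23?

Search path for 23: 22 -> 23
Found: True
Comparisons: 2


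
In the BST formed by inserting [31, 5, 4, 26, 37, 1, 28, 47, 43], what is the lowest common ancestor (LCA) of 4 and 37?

Tree insertion order: [31, 5, 4, 26, 37, 1, 28, 47, 43]
Tree (level-order array): [31, 5, 37, 4, 26, None, 47, 1, None, None, 28, 43]
In a BST, the LCA of p=4, q=37 is the first node v on the
root-to-leaf path with p <= v <= q (go left if both < v, right if both > v).
Walk from root:
  at 31: 4 <= 31 <= 37, this is the LCA
LCA = 31


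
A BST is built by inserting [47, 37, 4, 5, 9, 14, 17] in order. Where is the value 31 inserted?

Starting tree (level order): [47, 37, None, 4, None, None, 5, None, 9, None, 14, None, 17]
Insertion path: 47 -> 37 -> 4 -> 5 -> 9 -> 14 -> 17
Result: insert 31 as right child of 17
Final tree (level order): [47, 37, None, 4, None, None, 5, None, 9, None, 14, None, 17, None, 31]


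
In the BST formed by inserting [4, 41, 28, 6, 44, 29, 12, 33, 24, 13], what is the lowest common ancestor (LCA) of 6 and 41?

Tree insertion order: [4, 41, 28, 6, 44, 29, 12, 33, 24, 13]
Tree (level-order array): [4, None, 41, 28, 44, 6, 29, None, None, None, 12, None, 33, None, 24, None, None, 13]
In a BST, the LCA of p=6, q=41 is the first node v on the
root-to-leaf path with p <= v <= q (go left if both < v, right if both > v).
Walk from root:
  at 4: both 6 and 41 > 4, go right
  at 41: 6 <= 41 <= 41, this is the LCA
LCA = 41


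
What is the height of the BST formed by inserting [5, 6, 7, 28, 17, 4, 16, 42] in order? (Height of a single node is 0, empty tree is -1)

Insertion order: [5, 6, 7, 28, 17, 4, 16, 42]
Tree (level-order array): [5, 4, 6, None, None, None, 7, None, 28, 17, 42, 16]
Compute height bottom-up (empty subtree = -1):
  height(4) = 1 + max(-1, -1) = 0
  height(16) = 1 + max(-1, -1) = 0
  height(17) = 1 + max(0, -1) = 1
  height(42) = 1 + max(-1, -1) = 0
  height(28) = 1 + max(1, 0) = 2
  height(7) = 1 + max(-1, 2) = 3
  height(6) = 1 + max(-1, 3) = 4
  height(5) = 1 + max(0, 4) = 5
Height = 5


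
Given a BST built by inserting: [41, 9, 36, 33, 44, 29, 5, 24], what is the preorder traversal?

Tree insertion order: [41, 9, 36, 33, 44, 29, 5, 24]
Tree (level-order array): [41, 9, 44, 5, 36, None, None, None, None, 33, None, 29, None, 24]
Preorder traversal: [41, 9, 5, 36, 33, 29, 24, 44]


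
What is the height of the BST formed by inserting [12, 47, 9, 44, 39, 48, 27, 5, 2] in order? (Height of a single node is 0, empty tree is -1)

Insertion order: [12, 47, 9, 44, 39, 48, 27, 5, 2]
Tree (level-order array): [12, 9, 47, 5, None, 44, 48, 2, None, 39, None, None, None, None, None, 27]
Compute height bottom-up (empty subtree = -1):
  height(2) = 1 + max(-1, -1) = 0
  height(5) = 1 + max(0, -1) = 1
  height(9) = 1 + max(1, -1) = 2
  height(27) = 1 + max(-1, -1) = 0
  height(39) = 1 + max(0, -1) = 1
  height(44) = 1 + max(1, -1) = 2
  height(48) = 1 + max(-1, -1) = 0
  height(47) = 1 + max(2, 0) = 3
  height(12) = 1 + max(2, 3) = 4
Height = 4


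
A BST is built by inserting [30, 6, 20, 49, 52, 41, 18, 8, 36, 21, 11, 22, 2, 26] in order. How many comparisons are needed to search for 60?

Search path for 60: 30 -> 49 -> 52
Found: False
Comparisons: 3


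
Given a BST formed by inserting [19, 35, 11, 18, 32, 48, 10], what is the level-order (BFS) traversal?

Tree insertion order: [19, 35, 11, 18, 32, 48, 10]
Tree (level-order array): [19, 11, 35, 10, 18, 32, 48]
BFS from the root, enqueuing left then right child of each popped node:
  queue [19] -> pop 19, enqueue [11, 35], visited so far: [19]
  queue [11, 35] -> pop 11, enqueue [10, 18], visited so far: [19, 11]
  queue [35, 10, 18] -> pop 35, enqueue [32, 48], visited so far: [19, 11, 35]
  queue [10, 18, 32, 48] -> pop 10, enqueue [none], visited so far: [19, 11, 35, 10]
  queue [18, 32, 48] -> pop 18, enqueue [none], visited so far: [19, 11, 35, 10, 18]
  queue [32, 48] -> pop 32, enqueue [none], visited so far: [19, 11, 35, 10, 18, 32]
  queue [48] -> pop 48, enqueue [none], visited so far: [19, 11, 35, 10, 18, 32, 48]
Result: [19, 11, 35, 10, 18, 32, 48]


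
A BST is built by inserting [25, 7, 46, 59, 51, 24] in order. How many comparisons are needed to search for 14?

Search path for 14: 25 -> 7 -> 24
Found: False
Comparisons: 3


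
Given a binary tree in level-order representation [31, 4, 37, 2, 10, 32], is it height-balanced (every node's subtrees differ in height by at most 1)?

Tree (level-order array): [31, 4, 37, 2, 10, 32]
Definition: a tree is height-balanced if, at every node, |h(left) - h(right)| <= 1 (empty subtree has height -1).
Bottom-up per-node check:
  node 2: h_left=-1, h_right=-1, diff=0 [OK], height=0
  node 10: h_left=-1, h_right=-1, diff=0 [OK], height=0
  node 4: h_left=0, h_right=0, diff=0 [OK], height=1
  node 32: h_left=-1, h_right=-1, diff=0 [OK], height=0
  node 37: h_left=0, h_right=-1, diff=1 [OK], height=1
  node 31: h_left=1, h_right=1, diff=0 [OK], height=2
All nodes satisfy the balance condition.
Result: Balanced


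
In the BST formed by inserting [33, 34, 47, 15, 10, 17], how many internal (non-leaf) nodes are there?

Tree built from: [33, 34, 47, 15, 10, 17]
Tree (level-order array): [33, 15, 34, 10, 17, None, 47]
Rule: An internal node has at least one child.
Per-node child counts:
  node 33: 2 child(ren)
  node 15: 2 child(ren)
  node 10: 0 child(ren)
  node 17: 0 child(ren)
  node 34: 1 child(ren)
  node 47: 0 child(ren)
Matching nodes: [33, 15, 34]
Count of internal (non-leaf) nodes: 3


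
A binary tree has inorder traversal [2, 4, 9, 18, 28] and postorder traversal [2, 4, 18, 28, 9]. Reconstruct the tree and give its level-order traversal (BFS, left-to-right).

Inorder:   [2, 4, 9, 18, 28]
Postorder: [2, 4, 18, 28, 9]
Algorithm: postorder visits root last, so walk postorder right-to-left;
each value is the root of the current inorder slice — split it at that
value, recurse on the right subtree first, then the left.
Recursive splits:
  root=9; inorder splits into left=[2, 4], right=[18, 28]
  root=28; inorder splits into left=[18], right=[]
  root=18; inorder splits into left=[], right=[]
  root=4; inorder splits into left=[2], right=[]
  root=2; inorder splits into left=[], right=[]
Reconstructed level-order: [9, 4, 28, 2, 18]


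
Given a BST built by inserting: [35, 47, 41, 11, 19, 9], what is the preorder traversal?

Tree insertion order: [35, 47, 41, 11, 19, 9]
Tree (level-order array): [35, 11, 47, 9, 19, 41]
Preorder traversal: [35, 11, 9, 19, 47, 41]


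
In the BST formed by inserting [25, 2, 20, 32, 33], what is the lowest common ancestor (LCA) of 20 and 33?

Tree insertion order: [25, 2, 20, 32, 33]
Tree (level-order array): [25, 2, 32, None, 20, None, 33]
In a BST, the LCA of p=20, q=33 is the first node v on the
root-to-leaf path with p <= v <= q (go left if both < v, right if both > v).
Walk from root:
  at 25: 20 <= 25 <= 33, this is the LCA
LCA = 25


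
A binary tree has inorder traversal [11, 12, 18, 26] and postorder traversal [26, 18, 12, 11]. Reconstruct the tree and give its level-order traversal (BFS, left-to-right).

Inorder:   [11, 12, 18, 26]
Postorder: [26, 18, 12, 11]
Algorithm: postorder visits root last, so walk postorder right-to-left;
each value is the root of the current inorder slice — split it at that
value, recurse on the right subtree first, then the left.
Recursive splits:
  root=11; inorder splits into left=[], right=[12, 18, 26]
  root=12; inorder splits into left=[], right=[18, 26]
  root=18; inorder splits into left=[], right=[26]
  root=26; inorder splits into left=[], right=[]
Reconstructed level-order: [11, 12, 18, 26]


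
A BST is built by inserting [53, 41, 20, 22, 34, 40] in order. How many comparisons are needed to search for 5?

Search path for 5: 53 -> 41 -> 20
Found: False
Comparisons: 3


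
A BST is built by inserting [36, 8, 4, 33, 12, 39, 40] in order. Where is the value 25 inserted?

Starting tree (level order): [36, 8, 39, 4, 33, None, 40, None, None, 12]
Insertion path: 36 -> 8 -> 33 -> 12
Result: insert 25 as right child of 12
Final tree (level order): [36, 8, 39, 4, 33, None, 40, None, None, 12, None, None, None, None, 25]


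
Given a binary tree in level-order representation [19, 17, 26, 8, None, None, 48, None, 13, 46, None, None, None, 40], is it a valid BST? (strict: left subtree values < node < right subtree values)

Level-order array: [19, 17, 26, 8, None, None, 48, None, 13, 46, None, None, None, 40]
Validate using subtree bounds (lo, hi): at each node, require lo < value < hi,
then recurse left with hi=value and right with lo=value.
Preorder trace (stopping at first violation):
  at node 19 with bounds (-inf, +inf): OK
  at node 17 with bounds (-inf, 19): OK
  at node 8 with bounds (-inf, 17): OK
  at node 13 with bounds (8, 17): OK
  at node 26 with bounds (19, +inf): OK
  at node 48 with bounds (26, +inf): OK
  at node 46 with bounds (26, 48): OK
  at node 40 with bounds (26, 46): OK
No violation found at any node.
Result: Valid BST


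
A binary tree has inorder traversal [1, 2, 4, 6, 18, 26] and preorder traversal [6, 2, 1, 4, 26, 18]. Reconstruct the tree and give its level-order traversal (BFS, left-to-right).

Inorder:  [1, 2, 4, 6, 18, 26]
Preorder: [6, 2, 1, 4, 26, 18]
Algorithm: preorder visits root first, so consume preorder in order;
for each root, split the current inorder slice at that value into
left-subtree inorder and right-subtree inorder, then recurse.
Recursive splits:
  root=6; inorder splits into left=[1, 2, 4], right=[18, 26]
  root=2; inorder splits into left=[1], right=[4]
  root=1; inorder splits into left=[], right=[]
  root=4; inorder splits into left=[], right=[]
  root=26; inorder splits into left=[18], right=[]
  root=18; inorder splits into left=[], right=[]
Reconstructed level-order: [6, 2, 26, 1, 4, 18]


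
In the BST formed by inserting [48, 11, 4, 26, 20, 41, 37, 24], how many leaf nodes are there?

Tree built from: [48, 11, 4, 26, 20, 41, 37, 24]
Tree (level-order array): [48, 11, None, 4, 26, None, None, 20, 41, None, 24, 37]
Rule: A leaf has 0 children.
Per-node child counts:
  node 48: 1 child(ren)
  node 11: 2 child(ren)
  node 4: 0 child(ren)
  node 26: 2 child(ren)
  node 20: 1 child(ren)
  node 24: 0 child(ren)
  node 41: 1 child(ren)
  node 37: 0 child(ren)
Matching nodes: [4, 24, 37]
Count of leaf nodes: 3
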